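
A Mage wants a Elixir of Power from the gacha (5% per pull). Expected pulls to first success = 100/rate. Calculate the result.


Expected pulls for a geometric distribution = 1/p = 100 / rate%
= 100 / 5
= 20.0

20.0 pulls


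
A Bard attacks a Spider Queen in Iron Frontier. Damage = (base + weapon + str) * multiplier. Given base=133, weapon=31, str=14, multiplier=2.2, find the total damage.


Sum base + weapon + str = 133 + 31 + 14 = 178
Multiply by 2.2:
178 * 2.2 = 391.6

391.6 damage


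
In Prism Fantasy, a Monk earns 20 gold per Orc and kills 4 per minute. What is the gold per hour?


Gold per minute = 20 * 4 = 80
Gold per hour = 80 * 60 = 4800

4800 gold/hour


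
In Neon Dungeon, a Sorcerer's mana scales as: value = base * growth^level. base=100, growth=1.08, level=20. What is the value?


value = base * growth^level
= 100 * 1.08^20
= 100 * 4.660957
= 466.10

466.10 mana


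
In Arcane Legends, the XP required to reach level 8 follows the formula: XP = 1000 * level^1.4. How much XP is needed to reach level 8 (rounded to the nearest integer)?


XP = 1000 * level^1.4
Substitute level = 8:
XP = 1000 * 8^1.4
= 1000 * 18.3792
= 18379

18379 XP


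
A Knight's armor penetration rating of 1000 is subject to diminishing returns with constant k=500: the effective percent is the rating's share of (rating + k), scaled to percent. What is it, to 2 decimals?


effective% = rating / (rating + k) * 100
= 1000 / (1000 + 500) * 100
= 1000 / 1500 * 100
= 0.666667 * 100
= 66.67%

66.67%


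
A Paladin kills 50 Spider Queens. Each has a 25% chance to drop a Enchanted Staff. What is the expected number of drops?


Expected drops = kills * (drop_rate / 100)
= 50 * (25 / 100)
= 50 * 0.25
= 12.5

12.5 drops


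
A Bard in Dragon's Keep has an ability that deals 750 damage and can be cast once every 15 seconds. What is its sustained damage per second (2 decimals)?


DPS = damage / cooldown
= 750 / 15
= 50.00

50.00 DPS


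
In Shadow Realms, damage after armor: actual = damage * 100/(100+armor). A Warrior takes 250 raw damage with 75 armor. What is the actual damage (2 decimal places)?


actual = 250 * 100 / (100 + 75)
= 250 * 100 / 175
= 25000 / 175
= 142.86

142.86 damage


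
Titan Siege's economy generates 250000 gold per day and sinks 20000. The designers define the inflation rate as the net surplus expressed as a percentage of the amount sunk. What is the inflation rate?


Net gold = 250000 - 20000 = 230000
Inflation rate = net / sunk * 100 = 230000 / 20000 * 100
= 11.5 * 100
= 1150.00%

1150.00%


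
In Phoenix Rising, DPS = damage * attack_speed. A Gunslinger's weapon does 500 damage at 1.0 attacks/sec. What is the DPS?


DPS = damage * attack_speed
= 500 * 1.0
= 500.0

500.0 DPS


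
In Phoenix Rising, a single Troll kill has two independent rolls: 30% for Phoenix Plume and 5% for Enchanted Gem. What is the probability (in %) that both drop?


For independent events, P(both) = P(A) * P(B)
= 30% * 5%
= 150 / 100 %
= 1.5%

1.5%


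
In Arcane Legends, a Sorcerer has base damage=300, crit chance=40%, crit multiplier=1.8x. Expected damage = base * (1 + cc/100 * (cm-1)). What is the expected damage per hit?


E[dmg] = base * (1 + crit_chance * (crit_mult - 1))
cc as decimal = 40/100 = 0.4
cm - 1 = 1.8 - 1 = 0.8
Bonus factor = 0.4 * 0.8 = 0.32
Total multiplier = 1 + 0.32 = 1.32
Expected damage = 300 * 1.32 = 396.00

396.00 damage


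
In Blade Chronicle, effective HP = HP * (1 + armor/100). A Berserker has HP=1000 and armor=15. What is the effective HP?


EHP = 1000 * (1 + 15/100)
= 1000 * (1 + 0.15)
= 1000 * 1.15
= 1150.0

1150.0 EHP


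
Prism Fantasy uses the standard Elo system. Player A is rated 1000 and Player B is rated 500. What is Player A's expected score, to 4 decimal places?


Elo expected score: Ea = 1/(1 + 10^((Rb-Ra)/400))
Rb - Ra = 500 - 1000 = -500
(Rb-Ra)/400 = -500/400 = -1.25
10^-1.25 = 0.056234
Ea = 1/(1 + 0.056234) = 1/1.056234 = 0.9468

0.9468


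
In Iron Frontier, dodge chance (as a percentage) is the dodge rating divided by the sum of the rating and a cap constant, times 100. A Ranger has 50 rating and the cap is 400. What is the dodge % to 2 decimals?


dodge% = 50 / (50 + 400) * 100
= 50 / 450 * 100
= 0.111111 * 100
= 11.11%

11.11%


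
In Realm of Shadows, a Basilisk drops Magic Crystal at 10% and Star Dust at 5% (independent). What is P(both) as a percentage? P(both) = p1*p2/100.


For independent events, P(both) = P(A) * P(B)
= 10% * 5%
= 50 / 100 %
= 0.5%

0.5%


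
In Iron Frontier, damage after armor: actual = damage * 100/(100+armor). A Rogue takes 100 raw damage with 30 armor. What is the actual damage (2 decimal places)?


actual = 100 * 100 / (100 + 30)
= 100 * 100 / 130
= 10000 / 130
= 76.92

76.92 damage


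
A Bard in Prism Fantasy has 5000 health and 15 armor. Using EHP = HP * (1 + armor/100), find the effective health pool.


EHP = 5000 * (1 + 15/100)
= 5000 * (1 + 0.15)
= 5000 * 1.15
= 5750.0

5750.0 EHP


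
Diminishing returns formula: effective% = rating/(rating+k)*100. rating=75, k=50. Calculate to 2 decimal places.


effective% = rating / (rating + k) * 100
= 75 / (75 + 50) * 100
= 75 / 125 * 100
= 0.6 * 100
= 60.00%

60.00%


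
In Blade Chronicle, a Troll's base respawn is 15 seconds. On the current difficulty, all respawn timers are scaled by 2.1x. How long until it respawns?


Respawn time = base * multiplier
= 15 * 2.1
= 31.5 seconds

31.5 seconds


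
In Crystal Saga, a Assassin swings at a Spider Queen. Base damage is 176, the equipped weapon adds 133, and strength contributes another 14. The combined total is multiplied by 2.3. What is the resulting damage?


Sum base + weapon + str = 176 + 133 + 14 = 323
Multiply by 2.3:
323 * 2.3 = 742.9

742.9 damage


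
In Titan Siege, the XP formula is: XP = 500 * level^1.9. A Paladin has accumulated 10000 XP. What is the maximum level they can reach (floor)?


XP = 500 * level^1.9, so level = (XP / 500)^(1/1.9)
= (10000 / 500)^(1/1.9)
= 20.0^0.5263
= 4.839
Floor: level = 4

level 4


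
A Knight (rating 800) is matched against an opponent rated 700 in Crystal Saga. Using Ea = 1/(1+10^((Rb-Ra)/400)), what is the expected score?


Elo expected score: Ea = 1/(1 + 10^((Rb-Ra)/400))
Rb - Ra = 700 - 800 = -100
(Rb-Ra)/400 = -100/400 = -0.25
10^-0.25 = 0.562341
Ea = 1/(1 + 0.562341) = 1/1.562341 = 0.6401

0.6401


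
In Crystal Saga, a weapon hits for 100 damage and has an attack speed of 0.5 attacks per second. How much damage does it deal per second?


DPS = damage * attack_speed
= 100 * 0.5
= 50.0

50.0 DPS


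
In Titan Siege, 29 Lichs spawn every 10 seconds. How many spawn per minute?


Spawns per minute = count * (60 / interval)
= 29 * (60 / 10)
= 29 * 6.0
= 174.0

174.0 per minute


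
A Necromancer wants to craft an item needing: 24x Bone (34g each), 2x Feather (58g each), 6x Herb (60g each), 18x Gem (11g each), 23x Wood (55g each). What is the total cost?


Cost breakdown:
  Bone: 24 * 34 = 816
  Feather: 2 * 58 = 116
  Herb: 6 * 60 = 360
  Gem: 18 * 11 = 198
  Wood: 23 * 55 = 1265
Total = 816 + 116 + 360 + 198 + 1265 = 2755

2755 gold


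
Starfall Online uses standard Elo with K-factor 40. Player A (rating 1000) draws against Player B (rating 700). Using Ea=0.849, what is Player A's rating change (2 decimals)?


Elo update: delta = K * (S - Ea), where S = 0.5 (draws)
S - Ea = 0.5 - 0.849 = -0.349
Rating change = 40 * -0.349
= -13.96

-13.96 rating points


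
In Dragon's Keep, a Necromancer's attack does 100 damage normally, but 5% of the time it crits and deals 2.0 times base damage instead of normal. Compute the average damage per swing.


E[dmg] = base * (1 + crit_chance * (crit_mult - 1))
cc as decimal = 5/100 = 0.05
cm - 1 = 2.0 - 1 = 1.0
Bonus factor = 0.05 * 1.0 = 0.05
Total multiplier = 1 + 0.05 = 1.05
Expected damage = 100 * 1.05 = 105.00

105.00 damage


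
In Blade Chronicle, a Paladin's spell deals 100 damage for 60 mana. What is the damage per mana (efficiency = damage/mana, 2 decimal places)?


Efficiency = damage / mana
= 100 / 60
= 1.67

1.67 dmg/mana


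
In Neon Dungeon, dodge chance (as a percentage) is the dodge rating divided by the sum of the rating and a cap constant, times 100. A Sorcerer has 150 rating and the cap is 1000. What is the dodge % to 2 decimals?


dodge% = 150 / (150 + 1000) * 100
= 150 / 1150 * 100
= 0.130435 * 100
= 13.04%

13.04%


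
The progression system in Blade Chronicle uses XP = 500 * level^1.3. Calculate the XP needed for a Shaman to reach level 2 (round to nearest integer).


XP = 500 * level^1.3
Substitute level = 2:
XP = 500 * 2^1.3
= 500 * 2.4623
= 1231

1231 XP


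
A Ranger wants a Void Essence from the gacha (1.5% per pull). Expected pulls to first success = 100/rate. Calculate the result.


Expected pulls for a geometric distribution = 1/p = 100 / rate%
= 100 / 1.5
= 66.67

66.67 pulls


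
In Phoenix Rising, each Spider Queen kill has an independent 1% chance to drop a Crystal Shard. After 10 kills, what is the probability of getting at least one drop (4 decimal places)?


P(at least one) = 1 - P(none) = 1 - (1-p)^n
p = 1/100 = 0.01
1 - p = 0.99
(1 - p)^10 = 0.99^10 = 0.904382
P(at least one) = 1 - 0.904382 = 0.0956

0.0956


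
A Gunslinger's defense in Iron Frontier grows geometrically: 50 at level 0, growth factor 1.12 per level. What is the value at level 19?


value = base * growth^level
= 50 * 1.12^19
= 50 * 8.612762
= 430.64

430.64 defense


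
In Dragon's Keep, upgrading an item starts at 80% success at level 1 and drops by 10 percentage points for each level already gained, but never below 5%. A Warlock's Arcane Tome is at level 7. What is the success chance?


raw_rate = 80 - 10 * (7 - 1)
= 80 - 10 * 6
= 80 - 60
= 20
Apply floor: max(20, 5) = 20%

20%


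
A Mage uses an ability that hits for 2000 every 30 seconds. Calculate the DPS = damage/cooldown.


DPS = damage / cooldown
= 2000 / 30
= 66.67

66.67 DPS


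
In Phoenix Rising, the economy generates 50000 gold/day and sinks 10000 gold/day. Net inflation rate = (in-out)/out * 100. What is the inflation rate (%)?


Net gold = 50000 - 10000 = 40000
Inflation rate = net / sunk * 100 = 40000 / 10000 * 100
= 4.0 * 100
= 400.00%

400.00%


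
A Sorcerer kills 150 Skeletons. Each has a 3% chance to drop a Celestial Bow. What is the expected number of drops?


Expected drops = kills * (drop_rate / 100)
= 150 * (3 / 100)
= 150 * 0.03
= 4.5

4.5 drops


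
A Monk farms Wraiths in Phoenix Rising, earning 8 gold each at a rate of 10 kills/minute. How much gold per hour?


Gold per minute = 8 * 10 = 80
Gold per hour = 80 * 60 = 4800

4800 gold/hour


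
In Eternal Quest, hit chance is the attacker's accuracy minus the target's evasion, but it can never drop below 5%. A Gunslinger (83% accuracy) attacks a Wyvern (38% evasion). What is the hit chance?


accuracy - evasion = 83 - 38 = 45
Apply floor: max(45, 5) = 45
Hit chance = 45%

45%


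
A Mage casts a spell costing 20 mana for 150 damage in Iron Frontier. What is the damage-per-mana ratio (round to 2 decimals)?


Efficiency = damage / mana
= 150 / 20
= 7.50

7.50 dmg/mana


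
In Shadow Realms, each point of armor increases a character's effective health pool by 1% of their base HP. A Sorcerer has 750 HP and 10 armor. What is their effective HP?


EHP = 750 * (1 + 10/100)
= 750 * (1 + 0.1)
= 750 * 1.1
= 825.0

825.0 EHP


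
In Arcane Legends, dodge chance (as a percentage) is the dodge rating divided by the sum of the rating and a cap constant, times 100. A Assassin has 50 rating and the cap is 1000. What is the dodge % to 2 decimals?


dodge% = 50 / (50 + 1000) * 100
= 50 / 1050 * 100
= 0.047619 * 100
= 4.76%

4.76%


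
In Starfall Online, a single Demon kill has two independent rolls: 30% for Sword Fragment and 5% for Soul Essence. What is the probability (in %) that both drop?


For independent events, P(both) = P(A) * P(B)
= 30% * 5%
= 150 / 100 %
= 1.5%

1.5%


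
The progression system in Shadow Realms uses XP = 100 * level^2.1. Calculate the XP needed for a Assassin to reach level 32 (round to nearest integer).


XP = 100 * level^2.1
Substitute level = 32:
XP = 100 * 32^2.1
= 100 * 1448.1547
= 144815

144815 XP


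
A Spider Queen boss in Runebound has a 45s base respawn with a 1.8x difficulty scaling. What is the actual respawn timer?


Respawn time = base * multiplier
= 45 * 1.8
= 81.0 seconds

81.0 seconds


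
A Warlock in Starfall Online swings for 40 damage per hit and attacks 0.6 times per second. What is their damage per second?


DPS = damage * attack_speed
= 40 * 0.6
= 24.0

24.0 DPS


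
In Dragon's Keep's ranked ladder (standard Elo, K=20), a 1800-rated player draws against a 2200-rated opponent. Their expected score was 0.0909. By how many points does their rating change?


Elo update: delta = K * (S - Ea), where S = 0.5 (draws)
S - Ea = 0.5 - 0.0909 = 0.4091
Rating change = 20 * 0.4091
= 8.18

8.18 rating points


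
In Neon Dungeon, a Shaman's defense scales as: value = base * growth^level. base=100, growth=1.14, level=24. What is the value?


value = base * growth^level
= 100 * 1.14^24
= 100 * 23.212207
= 2321.22

2321.22 defense


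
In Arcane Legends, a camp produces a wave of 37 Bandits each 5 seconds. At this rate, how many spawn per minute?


Spawns per minute = count * (60 / interval)
= 37 * (60 / 5)
= 37 * 12.0
= 444.0

444.0 per minute


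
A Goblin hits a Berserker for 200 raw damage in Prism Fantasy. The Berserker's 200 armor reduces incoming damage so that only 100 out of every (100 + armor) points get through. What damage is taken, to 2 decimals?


actual = 200 * 100 / (100 + 200)
= 200 * 100 / 300
= 20000 / 300
= 66.67

66.67 damage


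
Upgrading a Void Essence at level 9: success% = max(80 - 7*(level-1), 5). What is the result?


raw_rate = 80 - 7 * (9 - 1)
= 80 - 7 * 8
= 80 - 56
= 24
Apply floor: max(24, 5) = 24%

24%


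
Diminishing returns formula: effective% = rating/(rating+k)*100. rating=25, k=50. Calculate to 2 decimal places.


effective% = rating / (rating + k) * 100
= 25 / (25 + 50) * 100
= 25 / 75 * 100
= 0.333333 * 100
= 33.33%

33.33%


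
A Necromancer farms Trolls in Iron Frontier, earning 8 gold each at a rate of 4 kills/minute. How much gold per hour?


Gold per minute = 8 * 4 = 32
Gold per hour = 32 * 60 = 1920

1920 gold/hour


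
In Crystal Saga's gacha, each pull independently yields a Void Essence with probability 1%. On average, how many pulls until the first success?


Expected pulls for a geometric distribution = 1/p = 100 / rate%
= 100 / 1
= 100.0

100.0 pulls


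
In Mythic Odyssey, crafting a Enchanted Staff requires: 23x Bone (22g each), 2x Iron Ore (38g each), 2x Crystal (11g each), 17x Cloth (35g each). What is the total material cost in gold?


Cost breakdown:
  Bone: 23 * 22 = 506
  Iron Ore: 2 * 38 = 76
  Crystal: 2 * 11 = 22
  Cloth: 17 * 35 = 595
Total = 506 + 76 + 22 + 595 = 1199

1199 gold


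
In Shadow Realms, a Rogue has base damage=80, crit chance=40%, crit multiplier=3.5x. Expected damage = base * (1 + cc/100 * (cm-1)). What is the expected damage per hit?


E[dmg] = base * (1 + crit_chance * (crit_mult - 1))
cc as decimal = 40/100 = 0.4
cm - 1 = 3.5 - 1 = 2.5
Bonus factor = 0.4 * 2.5 = 1.0
Total multiplier = 1 + 1.0 = 2.0
Expected damage = 80 * 2.0 = 160.00

160.00 damage


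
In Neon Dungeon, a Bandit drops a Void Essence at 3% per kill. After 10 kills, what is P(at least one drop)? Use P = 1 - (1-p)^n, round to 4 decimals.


P(at least one) = 1 - P(none) = 1 - (1-p)^n
p = 3/100 = 0.03
1 - p = 0.97
(1 - p)^10 = 0.97^10 = 0.737424
P(at least one) = 1 - 0.737424 = 0.2626

0.2626


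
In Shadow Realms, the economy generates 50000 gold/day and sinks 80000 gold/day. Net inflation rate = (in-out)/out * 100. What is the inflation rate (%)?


Net gold = 50000 - 80000 = -30000
Inflation rate = net / sunk * 100 = -30000 / 80000 * 100
= -0.375 * 100
= -37.50%

-37.50%


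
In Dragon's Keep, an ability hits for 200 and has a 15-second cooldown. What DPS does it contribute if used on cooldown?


DPS = damage / cooldown
= 200 / 15
= 13.33

13.33 DPS


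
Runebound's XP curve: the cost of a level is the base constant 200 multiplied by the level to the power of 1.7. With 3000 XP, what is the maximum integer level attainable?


XP = 200 * level^1.7, so level = (XP / 200)^(1/1.7)
= (3000 / 200)^(1/1.7)
= 15.0^0.5882
= 4.9183
Floor: level = 4

level 4


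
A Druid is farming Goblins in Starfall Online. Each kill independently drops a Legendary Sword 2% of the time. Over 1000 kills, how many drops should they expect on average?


Expected drops = kills * (drop_rate / 100)
= 1000 * (2 / 100)
= 1000 * 0.02
= 20.0

20.0 drops


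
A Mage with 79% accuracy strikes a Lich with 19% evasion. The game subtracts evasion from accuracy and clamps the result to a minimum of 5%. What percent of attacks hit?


accuracy - evasion = 79 - 19 = 60
Apply floor: max(60, 5) = 60
Hit chance = 60%

60%


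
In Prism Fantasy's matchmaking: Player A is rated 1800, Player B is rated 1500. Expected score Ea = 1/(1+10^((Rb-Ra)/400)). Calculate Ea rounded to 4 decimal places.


Elo expected score: Ea = 1/(1 + 10^((Rb-Ra)/400))
Rb - Ra = 1500 - 1800 = -300
(Rb-Ra)/400 = -300/400 = -0.75
10^-0.75 = 0.177828
Ea = 1/(1 + 0.177828) = 1/1.177828 = 0.8490

0.8490


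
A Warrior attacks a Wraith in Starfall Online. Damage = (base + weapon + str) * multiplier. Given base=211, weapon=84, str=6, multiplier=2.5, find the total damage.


Sum base + weapon + str = 211 + 84 + 6 = 301
Multiply by 2.5:
301 * 2.5 = 752.5

752.5 damage


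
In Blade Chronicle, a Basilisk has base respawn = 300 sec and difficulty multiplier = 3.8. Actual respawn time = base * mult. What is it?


Respawn time = base * multiplier
= 300 * 3.8
= 1140.0 seconds

1140.0 seconds


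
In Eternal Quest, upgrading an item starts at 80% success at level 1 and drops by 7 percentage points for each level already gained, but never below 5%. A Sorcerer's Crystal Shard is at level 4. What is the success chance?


raw_rate = 80 - 7 * (4 - 1)
= 80 - 7 * 3
= 80 - 21
= 59
Apply floor: max(59, 5) = 59%

59%


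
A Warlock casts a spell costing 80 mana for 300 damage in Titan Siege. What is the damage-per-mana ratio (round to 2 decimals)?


Efficiency = damage / mana
= 300 / 80
= 3.75

3.75 dmg/mana


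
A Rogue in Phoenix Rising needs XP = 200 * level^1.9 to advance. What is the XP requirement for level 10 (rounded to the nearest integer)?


XP = 200 * level^1.9
Substitute level = 10:
XP = 200 * 10^1.9
= 200 * 79.4328
= 15887

15887 XP


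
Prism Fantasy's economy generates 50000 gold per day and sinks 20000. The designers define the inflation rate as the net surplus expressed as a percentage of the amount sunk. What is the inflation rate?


Net gold = 50000 - 20000 = 30000
Inflation rate = net / sunk * 100 = 30000 / 20000 * 100
= 1.5 * 100
= 150.00%

150.00%


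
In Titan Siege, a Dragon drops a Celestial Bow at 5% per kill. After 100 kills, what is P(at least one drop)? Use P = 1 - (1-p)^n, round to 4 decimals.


P(at least one) = 1 - P(none) = 1 - (1-p)^n
p = 5/100 = 0.05
1 - p = 0.95
(1 - p)^100 = 0.95^100 = 0.005921
P(at least one) = 1 - 0.005921 = 0.9941

0.9941


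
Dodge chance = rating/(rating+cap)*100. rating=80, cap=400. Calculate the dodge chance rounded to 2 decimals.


dodge% = 80 / (80 + 400) * 100
= 80 / 480 * 100
= 0.166667 * 100
= 16.67%

16.67%


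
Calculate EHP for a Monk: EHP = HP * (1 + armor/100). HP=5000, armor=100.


EHP = 5000 * (1 + 100/100)
= 5000 * (1 + 1.0)
= 5000 * 2.0
= 10000.0

10000.0 EHP


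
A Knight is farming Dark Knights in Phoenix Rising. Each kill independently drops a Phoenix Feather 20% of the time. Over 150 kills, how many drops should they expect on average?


Expected drops = kills * (drop_rate / 100)
= 150 * (20 / 100)
= 150 * 0.2
= 30.0

30.0 drops


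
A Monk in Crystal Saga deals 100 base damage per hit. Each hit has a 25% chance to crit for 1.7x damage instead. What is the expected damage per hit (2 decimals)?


E[dmg] = base * (1 + crit_chance * (crit_mult - 1))
cc as decimal = 25/100 = 0.25
cm - 1 = 1.7 - 1 = 0.7
Bonus factor = 0.25 * 0.7 = 0.175
Total multiplier = 1 + 0.175 = 1.175
Expected damage = 100 * 1.175 = 117.50

117.50 damage


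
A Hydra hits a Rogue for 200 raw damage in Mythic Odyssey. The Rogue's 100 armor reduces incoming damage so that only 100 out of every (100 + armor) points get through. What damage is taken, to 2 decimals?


actual = 200 * 100 / (100 + 100)
= 200 * 100 / 200
= 20000 / 200
= 100.00

100.00 damage


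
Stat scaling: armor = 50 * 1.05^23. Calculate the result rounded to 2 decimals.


value = base * growth^level
= 50 * 1.05^23
= 50 * 3.071524
= 153.58

153.58 armor


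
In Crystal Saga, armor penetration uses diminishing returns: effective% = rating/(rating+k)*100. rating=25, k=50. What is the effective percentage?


effective% = rating / (rating + k) * 100
= 25 / (25 + 50) * 100
= 25 / 75 * 100
= 0.333333 * 100
= 33.33%

33.33%


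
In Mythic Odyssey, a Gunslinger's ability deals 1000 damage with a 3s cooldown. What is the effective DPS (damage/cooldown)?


DPS = damage / cooldown
= 1000 / 3
= 333.33

333.33 DPS


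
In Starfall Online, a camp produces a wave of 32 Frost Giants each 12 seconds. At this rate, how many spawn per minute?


Spawns per minute = count * (60 / interval)
= 32 * (60 / 12)
= 32 * 5.0
= 160.0

160.0 per minute


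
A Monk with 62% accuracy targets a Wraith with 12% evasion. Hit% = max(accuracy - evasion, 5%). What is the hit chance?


accuracy - evasion = 62 - 12 = 50
Apply floor: max(50, 5) = 50
Hit chance = 50%

50%


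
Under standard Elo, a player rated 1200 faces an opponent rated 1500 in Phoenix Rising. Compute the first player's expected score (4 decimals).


Elo expected score: Ea = 1/(1 + 10^((Rb-Ra)/400))
Rb - Ra = 1500 - 1200 = 300
(Rb-Ra)/400 = 300/400 = 0.75
10^0.75 = 5.623413
Ea = 1/(1 + 5.623413) = 1/6.623413 = 0.1510

0.1510


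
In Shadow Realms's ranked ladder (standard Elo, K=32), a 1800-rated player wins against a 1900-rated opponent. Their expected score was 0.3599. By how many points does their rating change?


Elo update: delta = K * (S - Ea), where S = 1 (wins)
S - Ea = 1 - 0.3599 = 0.6401
Rating change = 32 * 0.6401
= 20.48

20.48 rating points


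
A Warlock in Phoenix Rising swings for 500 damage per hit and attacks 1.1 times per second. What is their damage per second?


DPS = damage * attack_speed
= 500 * 1.1
= 550.0

550.0 DPS


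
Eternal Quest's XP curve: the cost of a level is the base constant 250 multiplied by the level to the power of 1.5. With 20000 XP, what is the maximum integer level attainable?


XP = 250 * level^1.5, so level = (XP / 250)^(1/1.5)
= (20000 / 250)^(1/1.5)
= 80.0^0.6667
= 18.5664
Floor: level = 18

level 18


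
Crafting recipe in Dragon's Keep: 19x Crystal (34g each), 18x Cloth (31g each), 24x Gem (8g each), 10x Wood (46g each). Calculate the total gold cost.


Cost breakdown:
  Crystal: 19 * 34 = 646
  Cloth: 18 * 31 = 558
  Gem: 24 * 8 = 192
  Wood: 10 * 46 = 460
Total = 646 + 558 + 192 + 460 = 1856

1856 gold


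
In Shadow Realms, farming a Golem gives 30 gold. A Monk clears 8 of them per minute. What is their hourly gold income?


Gold per minute = 30 * 8 = 240
Gold per hour = 240 * 60 = 14400

14400 gold/hour


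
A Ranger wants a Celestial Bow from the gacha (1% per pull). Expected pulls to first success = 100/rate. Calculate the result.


Expected pulls for a geometric distribution = 1/p = 100 / rate%
= 100 / 1
= 100.0

100.0 pulls


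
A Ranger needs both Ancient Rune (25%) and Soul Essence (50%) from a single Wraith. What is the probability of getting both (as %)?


For independent events, P(both) = P(A) * P(B)
= 25% * 50%
= 1250 / 100 %
= 12.5%

12.5%


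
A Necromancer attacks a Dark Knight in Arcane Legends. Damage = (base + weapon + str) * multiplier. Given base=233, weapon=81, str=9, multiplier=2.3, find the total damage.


Sum base + weapon + str = 233 + 81 + 9 = 323
Multiply by 2.3:
323 * 2.3 = 742.9

742.9 damage


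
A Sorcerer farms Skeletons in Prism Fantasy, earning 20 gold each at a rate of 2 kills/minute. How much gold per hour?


Gold per minute = 20 * 2 = 40
Gold per hour = 40 * 60 = 2400

2400 gold/hour


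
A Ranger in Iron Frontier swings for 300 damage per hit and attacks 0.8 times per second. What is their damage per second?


DPS = damage * attack_speed
= 300 * 0.8
= 240.0

240.0 DPS


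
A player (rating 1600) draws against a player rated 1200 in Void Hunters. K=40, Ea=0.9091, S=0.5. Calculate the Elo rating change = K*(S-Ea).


Elo update: delta = K * (S - Ea), where S = 0.5 (draws)
S - Ea = 0.5 - 0.9091 = -0.4091
Rating change = 40 * -0.4091
= -16.36

-16.36 rating points


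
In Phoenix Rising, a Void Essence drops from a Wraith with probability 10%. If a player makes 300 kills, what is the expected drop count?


Expected drops = kills * (drop_rate / 100)
= 300 * (10 / 100)
= 300 * 0.1
= 30.0

30.0 drops


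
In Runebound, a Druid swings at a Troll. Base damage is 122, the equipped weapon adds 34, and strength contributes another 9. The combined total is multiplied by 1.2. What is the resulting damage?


Sum base + weapon + str = 122 + 34 + 9 = 165
Multiply by 1.2:
165 * 1.2 = 198.0

198.0 damage


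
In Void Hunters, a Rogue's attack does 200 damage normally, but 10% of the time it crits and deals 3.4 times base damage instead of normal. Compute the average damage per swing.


E[dmg] = base * (1 + crit_chance * (crit_mult - 1))
cc as decimal = 10/100 = 0.1
cm - 1 = 3.4 - 1 = 2.4
Bonus factor = 0.1 * 2.4 = 0.24
Total multiplier = 1 + 0.24 = 1.24
Expected damage = 200 * 1.24 = 248.00

248.00 damage


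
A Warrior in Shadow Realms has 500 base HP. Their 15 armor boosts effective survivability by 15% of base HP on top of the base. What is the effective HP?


EHP = 500 * (1 + 15/100)
= 500 * (1 + 0.15)
= 500 * 1.15
= 575.0

575.0 EHP


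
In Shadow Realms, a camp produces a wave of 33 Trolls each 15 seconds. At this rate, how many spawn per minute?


Spawns per minute = count * (60 / interval)
= 33 * (60 / 15)
= 33 * 4.0
= 132.0

132.0 per minute


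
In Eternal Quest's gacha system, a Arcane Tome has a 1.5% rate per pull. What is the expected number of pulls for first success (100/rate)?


Expected pulls for a geometric distribution = 1/p = 100 / rate%
= 100 / 1.5
= 66.67

66.67 pulls


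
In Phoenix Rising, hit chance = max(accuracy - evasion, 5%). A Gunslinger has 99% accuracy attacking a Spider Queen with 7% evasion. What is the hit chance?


accuracy - evasion = 99 - 7 = 92
Apply floor: max(92, 5) = 92
Hit chance = 92%

92%


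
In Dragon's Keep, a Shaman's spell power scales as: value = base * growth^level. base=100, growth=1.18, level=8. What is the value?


value = base * growth^level
= 100 * 1.18^8
= 100 * 3.758859
= 375.89

375.89 spell power


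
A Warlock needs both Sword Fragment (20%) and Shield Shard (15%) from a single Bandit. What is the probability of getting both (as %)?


For independent events, P(both) = P(A) * P(B)
= 20% * 15%
= 300 / 100 %
= 3.0%

3.0%


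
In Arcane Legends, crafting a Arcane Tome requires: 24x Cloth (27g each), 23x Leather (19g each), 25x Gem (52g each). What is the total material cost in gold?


Cost breakdown:
  Cloth: 24 * 27 = 648
  Leather: 23 * 19 = 437
  Gem: 25 * 52 = 1300
Total = 648 + 437 + 1300 = 2385

2385 gold


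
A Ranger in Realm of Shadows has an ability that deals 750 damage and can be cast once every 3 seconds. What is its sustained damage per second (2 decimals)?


DPS = damage / cooldown
= 750 / 3
= 250.00

250.00 DPS


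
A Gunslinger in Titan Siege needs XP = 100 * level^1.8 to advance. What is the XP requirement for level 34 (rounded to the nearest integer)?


XP = 100 * level^1.8
Substitute level = 34:
XP = 100 * 34^1.8
= 100 * 571.0341
= 57103

57103 XP


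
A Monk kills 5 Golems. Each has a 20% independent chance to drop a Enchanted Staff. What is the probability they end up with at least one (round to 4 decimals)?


P(at least one) = 1 - P(none) = 1 - (1-p)^n
p = 20/100 = 0.2
1 - p = 0.8
(1 - p)^5 = 0.8^5 = 0.327680
P(at least one) = 1 - 0.327680 = 0.6723

0.6723


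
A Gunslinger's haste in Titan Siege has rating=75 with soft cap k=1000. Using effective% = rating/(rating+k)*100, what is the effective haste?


effective% = rating / (rating + k) * 100
= 75 / (75 + 1000) * 100
= 75 / 1075 * 100
= 0.069767 * 100
= 6.98%

6.98%


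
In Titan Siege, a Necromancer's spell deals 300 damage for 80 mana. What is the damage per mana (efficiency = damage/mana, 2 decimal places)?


Efficiency = damage / mana
= 300 / 80
= 3.75

3.75 dmg/mana


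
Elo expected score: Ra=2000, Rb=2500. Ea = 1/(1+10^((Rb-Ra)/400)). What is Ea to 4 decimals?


Elo expected score: Ea = 1/(1 + 10^((Rb-Ra)/400))
Rb - Ra = 2500 - 2000 = 500
(Rb-Ra)/400 = 500/400 = 1.25
10^1.25 = 17.782794
Ea = 1/(1 + 17.782794) = 1/18.782794 = 0.0532

0.0532


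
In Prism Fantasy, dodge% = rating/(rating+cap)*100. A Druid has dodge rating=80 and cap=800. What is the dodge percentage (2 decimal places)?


dodge% = 80 / (80 + 800) * 100
= 80 / 880 * 100
= 0.090909 * 100
= 9.09%

9.09%


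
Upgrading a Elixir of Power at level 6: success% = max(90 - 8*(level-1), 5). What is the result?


raw_rate = 90 - 8 * (6 - 1)
= 90 - 8 * 5
= 90 - 40
= 50
Apply floor: max(50, 5) = 50%

50%


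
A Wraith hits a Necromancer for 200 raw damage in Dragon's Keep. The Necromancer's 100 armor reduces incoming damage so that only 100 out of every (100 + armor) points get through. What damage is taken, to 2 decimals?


actual = 200 * 100 / (100 + 100)
= 200 * 100 / 200
= 20000 / 200
= 100.00

100.00 damage


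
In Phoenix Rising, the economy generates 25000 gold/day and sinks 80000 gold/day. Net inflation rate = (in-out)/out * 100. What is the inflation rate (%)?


Net gold = 25000 - 80000 = -55000
Inflation rate = net / sunk * 100 = -55000 / 80000 * 100
= -0.6875 * 100
= -68.75%

-68.75%


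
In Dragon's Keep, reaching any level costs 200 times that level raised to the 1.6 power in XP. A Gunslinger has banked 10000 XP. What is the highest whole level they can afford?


XP = 200 * level^1.6, so level = (XP / 200)^(1/1.6)
= (10000 / 200)^(1/1.6)
= 50.0^0.625
= 11.5307
Floor: level = 11

level 11


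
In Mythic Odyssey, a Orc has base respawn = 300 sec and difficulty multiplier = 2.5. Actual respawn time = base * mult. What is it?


Respawn time = base * multiplier
= 300 * 2.5
= 750.0 seconds

750.0 seconds


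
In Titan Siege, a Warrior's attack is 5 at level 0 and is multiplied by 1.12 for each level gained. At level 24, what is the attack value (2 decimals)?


value = base * growth^level
= 5 * 1.12^24
= 5 * 15.178629
= 75.89

75.89 attack


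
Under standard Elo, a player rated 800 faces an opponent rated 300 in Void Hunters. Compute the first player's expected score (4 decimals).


Elo expected score: Ea = 1/(1 + 10^((Rb-Ra)/400))
Rb - Ra = 300 - 800 = -500
(Rb-Ra)/400 = -500/400 = -1.25
10^-1.25 = 0.056234
Ea = 1/(1 + 0.056234) = 1/1.056234 = 0.9468

0.9468


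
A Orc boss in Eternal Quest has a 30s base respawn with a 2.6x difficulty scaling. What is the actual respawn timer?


Respawn time = base * multiplier
= 30 * 2.6
= 78.0 seconds

78.0 seconds


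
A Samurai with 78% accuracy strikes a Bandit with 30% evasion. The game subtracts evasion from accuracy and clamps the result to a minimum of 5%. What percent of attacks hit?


accuracy - evasion = 78 - 30 = 48
Apply floor: max(48, 5) = 48
Hit chance = 48%

48%


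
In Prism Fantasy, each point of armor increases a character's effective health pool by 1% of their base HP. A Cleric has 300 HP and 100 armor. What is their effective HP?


EHP = 300 * (1 + 100/100)
= 300 * (1 + 1.0)
= 300 * 2.0
= 600.0

600.0 EHP


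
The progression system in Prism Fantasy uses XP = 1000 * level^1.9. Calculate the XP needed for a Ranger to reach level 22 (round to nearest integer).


XP = 1000 * level^1.9
Substitute level = 22:
XP = 1000 * 22^1.9
= 1000 * 355.30645
= 355306

355306 XP


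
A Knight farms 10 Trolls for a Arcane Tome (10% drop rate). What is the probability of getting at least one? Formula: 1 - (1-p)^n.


P(at least one) = 1 - P(none) = 1 - (1-p)^n
p = 10/100 = 0.1
1 - p = 0.9
(1 - p)^10 = 0.9^10 = 0.348678
P(at least one) = 1 - 0.348678 = 0.6513

0.6513


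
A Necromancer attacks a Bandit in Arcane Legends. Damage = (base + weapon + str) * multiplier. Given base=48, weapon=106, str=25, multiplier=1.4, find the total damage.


Sum base + weapon + str = 48 + 106 + 25 = 179
Multiply by 1.4:
179 * 1.4 = 250.6

250.6 damage


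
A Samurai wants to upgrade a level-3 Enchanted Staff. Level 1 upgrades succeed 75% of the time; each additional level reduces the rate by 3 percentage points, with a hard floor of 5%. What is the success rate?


raw_rate = 75 - 3 * (3 - 1)
= 75 - 3 * 2
= 75 - 6
= 69
Apply floor: max(69, 5) = 69%

69%


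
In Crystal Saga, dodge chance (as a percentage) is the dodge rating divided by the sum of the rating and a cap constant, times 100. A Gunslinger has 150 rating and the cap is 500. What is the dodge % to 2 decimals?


dodge% = 150 / (150 + 500) * 100
= 150 / 650 * 100
= 0.230769 * 100
= 23.08%

23.08%


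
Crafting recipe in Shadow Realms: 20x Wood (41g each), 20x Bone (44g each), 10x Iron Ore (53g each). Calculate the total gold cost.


Cost breakdown:
  Wood: 20 * 41 = 820
  Bone: 20 * 44 = 880
  Iron Ore: 10 * 53 = 530
Total = 820 + 880 + 530 = 2230

2230 gold


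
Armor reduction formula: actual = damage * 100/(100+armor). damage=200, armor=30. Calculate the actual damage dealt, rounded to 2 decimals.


actual = 200 * 100 / (100 + 30)
= 200 * 100 / 130
= 20000 / 130
= 153.85

153.85 damage


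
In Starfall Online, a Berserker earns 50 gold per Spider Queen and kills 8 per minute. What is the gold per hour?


Gold per minute = 50 * 8 = 400
Gold per hour = 400 * 60 = 24000

24000 gold/hour


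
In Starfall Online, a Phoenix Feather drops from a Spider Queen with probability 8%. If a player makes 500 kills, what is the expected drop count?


Expected drops = kills * (drop_rate / 100)
= 500 * (8 / 100)
= 500 * 0.08
= 40.0

40.0 drops


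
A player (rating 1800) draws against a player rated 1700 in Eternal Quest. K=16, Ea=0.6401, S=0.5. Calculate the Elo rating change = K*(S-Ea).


Elo update: delta = K * (S - Ea), where S = 0.5 (draws)
S - Ea = 0.5 - 0.6401 = -0.1401
Rating change = 16 * -0.1401
= -2.24

-2.24 rating points


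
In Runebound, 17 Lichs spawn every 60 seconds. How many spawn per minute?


Spawns per minute = count * (60 / interval)
= 17 * (60 / 60)
= 17 * 1.0
= 17.0

17.0 per minute


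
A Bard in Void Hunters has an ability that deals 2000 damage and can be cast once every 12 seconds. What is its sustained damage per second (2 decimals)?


DPS = damage / cooldown
= 2000 / 12
= 166.67

166.67 DPS


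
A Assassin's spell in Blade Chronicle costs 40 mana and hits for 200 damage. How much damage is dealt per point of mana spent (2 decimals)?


Efficiency = damage / mana
= 200 / 40
= 5.00

5.00 dmg/mana


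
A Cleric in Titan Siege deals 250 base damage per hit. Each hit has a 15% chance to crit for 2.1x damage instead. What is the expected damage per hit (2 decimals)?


E[dmg] = base * (1 + crit_chance * (crit_mult - 1))
cc as decimal = 15/100 = 0.15
cm - 1 = 2.1 - 1 = 1.1
Bonus factor = 0.15 * 1.1 = 0.165
Total multiplier = 1 + 0.165 = 1.165
Expected damage = 250 * 1.165 = 291.25

291.25 damage


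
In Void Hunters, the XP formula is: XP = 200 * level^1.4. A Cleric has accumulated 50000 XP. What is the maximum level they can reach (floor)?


XP = 200 * level^1.4, so level = (XP / 200)^(1/1.4)
= (50000 / 200)^(1/1.4)
= 250.0^0.7143
= 51.6196
Floor: level = 51

level 51


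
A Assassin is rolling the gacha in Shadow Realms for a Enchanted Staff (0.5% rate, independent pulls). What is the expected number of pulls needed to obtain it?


Expected pulls for a geometric distribution = 1/p = 100 / rate%
= 100 / 0.5
= 200.0

200.0 pulls


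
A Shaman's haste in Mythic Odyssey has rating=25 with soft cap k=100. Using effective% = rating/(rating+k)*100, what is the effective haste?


effective% = rating / (rating + k) * 100
= 25 / (25 + 100) * 100
= 25 / 125 * 100
= 0.2 * 100
= 20.00%

20.00%


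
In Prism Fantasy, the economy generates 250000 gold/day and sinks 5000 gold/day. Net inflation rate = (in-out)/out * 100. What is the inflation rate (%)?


Net gold = 250000 - 5000 = 245000
Inflation rate = net / sunk * 100 = 245000 / 5000 * 100
= 49.0 * 100
= 4900.00%

4900.00%


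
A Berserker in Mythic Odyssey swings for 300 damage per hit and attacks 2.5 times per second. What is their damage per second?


DPS = damage * attack_speed
= 300 * 2.5
= 750.0

750.0 DPS


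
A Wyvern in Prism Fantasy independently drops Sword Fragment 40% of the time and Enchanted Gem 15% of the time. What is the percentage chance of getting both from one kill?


For independent events, P(both) = P(A) * P(B)
= 40% * 15%
= 600 / 100 %
= 6.0%

6.0%


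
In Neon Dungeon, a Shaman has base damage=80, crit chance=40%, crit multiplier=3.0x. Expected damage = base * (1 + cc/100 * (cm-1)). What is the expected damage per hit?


E[dmg] = base * (1 + crit_chance * (crit_mult - 1))
cc as decimal = 40/100 = 0.4
cm - 1 = 3.0 - 1 = 2.0
Bonus factor = 0.4 * 2.0 = 0.8
Total multiplier = 1 + 0.8 = 1.8
Expected damage = 80 * 1.8 = 144.00

144.00 damage


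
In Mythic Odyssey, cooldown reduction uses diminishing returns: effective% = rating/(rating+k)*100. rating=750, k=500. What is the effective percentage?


effective% = rating / (rating + k) * 100
= 750 / (750 + 500) * 100
= 750 / 1250 * 100
= 0.6 * 100
= 60.00%

60.00%


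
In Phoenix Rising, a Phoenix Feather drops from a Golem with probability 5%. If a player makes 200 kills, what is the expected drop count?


Expected drops = kills * (drop_rate / 100)
= 200 * (5 / 100)
= 200 * 0.05
= 10.0

10.0 drops


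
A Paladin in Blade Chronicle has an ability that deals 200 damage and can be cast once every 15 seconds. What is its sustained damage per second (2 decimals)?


DPS = damage / cooldown
= 200 / 15
= 13.33

13.33 DPS


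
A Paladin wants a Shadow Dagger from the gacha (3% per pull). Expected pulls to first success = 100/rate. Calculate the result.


Expected pulls for a geometric distribution = 1/p = 100 / rate%
= 100 / 3
= 33.33

33.33 pulls


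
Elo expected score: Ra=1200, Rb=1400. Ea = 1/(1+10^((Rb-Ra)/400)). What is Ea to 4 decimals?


Elo expected score: Ea = 1/(1 + 10^((Rb-Ra)/400))
Rb - Ra = 1400 - 1200 = 200
(Rb-Ra)/400 = 200/400 = 0.5
10^0.5 = 3.162278
Ea = 1/(1 + 3.162278) = 1/4.162278 = 0.2403

0.2403


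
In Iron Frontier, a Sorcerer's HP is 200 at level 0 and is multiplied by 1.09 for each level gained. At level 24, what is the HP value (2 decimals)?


value = base * growth^level
= 200 * 1.09^24
= 200 * 7.911083
= 1582.22

1582.22 HP


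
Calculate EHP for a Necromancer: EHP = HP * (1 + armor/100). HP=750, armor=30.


EHP = 750 * (1 + 30/100)
= 750 * (1 + 0.3)
= 750 * 1.3
= 975.0

975.0 EHP


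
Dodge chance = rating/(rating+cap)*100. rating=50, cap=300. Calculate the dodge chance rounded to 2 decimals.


dodge% = 50 / (50 + 300) * 100
= 50 / 350 * 100
= 0.142857 * 100
= 14.29%

14.29%
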